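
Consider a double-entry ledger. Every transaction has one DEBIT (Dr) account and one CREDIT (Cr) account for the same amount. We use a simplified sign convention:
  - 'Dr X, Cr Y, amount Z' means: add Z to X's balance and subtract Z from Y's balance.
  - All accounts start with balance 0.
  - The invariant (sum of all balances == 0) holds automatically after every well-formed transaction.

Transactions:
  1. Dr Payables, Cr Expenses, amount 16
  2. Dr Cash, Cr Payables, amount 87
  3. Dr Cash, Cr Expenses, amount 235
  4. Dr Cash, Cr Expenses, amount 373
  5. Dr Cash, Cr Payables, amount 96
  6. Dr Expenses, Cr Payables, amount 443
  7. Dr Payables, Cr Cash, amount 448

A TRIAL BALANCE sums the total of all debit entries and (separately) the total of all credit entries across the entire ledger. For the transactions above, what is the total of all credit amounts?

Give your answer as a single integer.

Txn 1: credit+=16
Txn 2: credit+=87
Txn 3: credit+=235
Txn 4: credit+=373
Txn 5: credit+=96
Txn 6: credit+=443
Txn 7: credit+=448
Total credits = 1698

Answer: 1698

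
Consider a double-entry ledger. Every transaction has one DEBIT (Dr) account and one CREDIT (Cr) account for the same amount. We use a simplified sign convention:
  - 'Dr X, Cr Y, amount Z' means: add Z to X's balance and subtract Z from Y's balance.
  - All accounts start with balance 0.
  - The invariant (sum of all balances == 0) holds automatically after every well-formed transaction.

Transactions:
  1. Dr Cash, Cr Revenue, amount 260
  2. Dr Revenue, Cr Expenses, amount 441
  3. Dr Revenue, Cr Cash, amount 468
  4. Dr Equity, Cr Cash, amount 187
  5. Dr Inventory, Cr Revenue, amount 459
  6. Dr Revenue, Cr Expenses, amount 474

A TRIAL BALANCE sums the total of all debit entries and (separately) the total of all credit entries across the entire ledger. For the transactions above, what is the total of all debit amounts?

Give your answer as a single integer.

Txn 1: debit+=260
Txn 2: debit+=441
Txn 3: debit+=468
Txn 4: debit+=187
Txn 5: debit+=459
Txn 6: debit+=474
Total debits = 2289

Answer: 2289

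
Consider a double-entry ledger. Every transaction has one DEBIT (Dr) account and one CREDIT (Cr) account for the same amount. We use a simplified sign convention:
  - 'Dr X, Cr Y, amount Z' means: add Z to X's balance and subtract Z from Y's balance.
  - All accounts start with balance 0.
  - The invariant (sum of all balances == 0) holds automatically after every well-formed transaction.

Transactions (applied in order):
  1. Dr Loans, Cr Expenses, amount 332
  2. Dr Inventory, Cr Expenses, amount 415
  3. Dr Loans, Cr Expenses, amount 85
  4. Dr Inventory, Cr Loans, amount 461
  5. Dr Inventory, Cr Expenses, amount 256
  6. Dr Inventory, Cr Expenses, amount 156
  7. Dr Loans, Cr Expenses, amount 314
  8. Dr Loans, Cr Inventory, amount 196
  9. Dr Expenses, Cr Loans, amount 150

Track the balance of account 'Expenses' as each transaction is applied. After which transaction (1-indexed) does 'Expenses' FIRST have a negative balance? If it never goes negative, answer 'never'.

Answer: 1

Derivation:
After txn 1: Expenses=-332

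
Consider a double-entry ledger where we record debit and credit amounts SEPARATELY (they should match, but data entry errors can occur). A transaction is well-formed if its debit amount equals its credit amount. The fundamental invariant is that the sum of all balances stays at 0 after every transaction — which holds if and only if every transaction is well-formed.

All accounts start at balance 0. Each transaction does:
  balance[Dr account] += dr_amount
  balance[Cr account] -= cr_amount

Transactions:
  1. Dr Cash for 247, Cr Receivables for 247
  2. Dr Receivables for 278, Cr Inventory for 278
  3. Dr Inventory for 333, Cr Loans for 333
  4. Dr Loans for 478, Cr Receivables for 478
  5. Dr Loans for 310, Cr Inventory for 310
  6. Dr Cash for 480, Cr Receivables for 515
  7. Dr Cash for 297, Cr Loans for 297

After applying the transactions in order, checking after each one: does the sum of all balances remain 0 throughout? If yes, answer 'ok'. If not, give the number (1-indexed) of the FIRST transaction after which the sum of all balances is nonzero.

After txn 1: dr=247 cr=247 sum_balances=0
After txn 2: dr=278 cr=278 sum_balances=0
After txn 3: dr=333 cr=333 sum_balances=0
After txn 4: dr=478 cr=478 sum_balances=0
After txn 5: dr=310 cr=310 sum_balances=0
After txn 6: dr=480 cr=515 sum_balances=-35
After txn 7: dr=297 cr=297 sum_balances=-35

Answer: 6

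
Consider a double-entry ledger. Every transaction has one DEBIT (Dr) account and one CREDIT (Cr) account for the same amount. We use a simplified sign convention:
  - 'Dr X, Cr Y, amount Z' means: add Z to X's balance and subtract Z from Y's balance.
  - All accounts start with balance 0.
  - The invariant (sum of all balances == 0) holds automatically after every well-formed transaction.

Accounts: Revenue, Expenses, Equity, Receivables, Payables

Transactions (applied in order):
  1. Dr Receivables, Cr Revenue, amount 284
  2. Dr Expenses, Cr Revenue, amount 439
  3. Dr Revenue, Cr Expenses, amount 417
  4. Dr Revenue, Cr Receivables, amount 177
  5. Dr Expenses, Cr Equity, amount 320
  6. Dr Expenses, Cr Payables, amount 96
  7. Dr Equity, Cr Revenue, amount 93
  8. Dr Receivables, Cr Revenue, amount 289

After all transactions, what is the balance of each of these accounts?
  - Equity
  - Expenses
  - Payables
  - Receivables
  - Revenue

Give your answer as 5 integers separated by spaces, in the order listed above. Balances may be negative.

Answer: -227 438 -96 396 -511

Derivation:
After txn 1 (Dr Receivables, Cr Revenue, amount 284): Receivables=284 Revenue=-284
After txn 2 (Dr Expenses, Cr Revenue, amount 439): Expenses=439 Receivables=284 Revenue=-723
After txn 3 (Dr Revenue, Cr Expenses, amount 417): Expenses=22 Receivables=284 Revenue=-306
After txn 4 (Dr Revenue, Cr Receivables, amount 177): Expenses=22 Receivables=107 Revenue=-129
After txn 5 (Dr Expenses, Cr Equity, amount 320): Equity=-320 Expenses=342 Receivables=107 Revenue=-129
After txn 6 (Dr Expenses, Cr Payables, amount 96): Equity=-320 Expenses=438 Payables=-96 Receivables=107 Revenue=-129
After txn 7 (Dr Equity, Cr Revenue, amount 93): Equity=-227 Expenses=438 Payables=-96 Receivables=107 Revenue=-222
After txn 8 (Dr Receivables, Cr Revenue, amount 289): Equity=-227 Expenses=438 Payables=-96 Receivables=396 Revenue=-511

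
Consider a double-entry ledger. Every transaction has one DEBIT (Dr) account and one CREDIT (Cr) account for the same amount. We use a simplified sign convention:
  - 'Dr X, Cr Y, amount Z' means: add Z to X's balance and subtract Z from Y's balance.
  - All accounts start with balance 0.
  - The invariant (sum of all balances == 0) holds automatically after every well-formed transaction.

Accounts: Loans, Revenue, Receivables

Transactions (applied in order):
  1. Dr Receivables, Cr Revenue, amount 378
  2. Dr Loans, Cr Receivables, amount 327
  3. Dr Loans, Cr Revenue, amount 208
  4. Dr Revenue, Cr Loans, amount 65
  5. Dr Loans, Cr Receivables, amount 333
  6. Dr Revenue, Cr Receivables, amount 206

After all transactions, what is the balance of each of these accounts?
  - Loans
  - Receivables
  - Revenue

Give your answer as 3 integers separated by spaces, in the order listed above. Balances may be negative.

After txn 1 (Dr Receivables, Cr Revenue, amount 378): Receivables=378 Revenue=-378
After txn 2 (Dr Loans, Cr Receivables, amount 327): Loans=327 Receivables=51 Revenue=-378
After txn 3 (Dr Loans, Cr Revenue, amount 208): Loans=535 Receivables=51 Revenue=-586
After txn 4 (Dr Revenue, Cr Loans, amount 65): Loans=470 Receivables=51 Revenue=-521
After txn 5 (Dr Loans, Cr Receivables, amount 333): Loans=803 Receivables=-282 Revenue=-521
After txn 6 (Dr Revenue, Cr Receivables, amount 206): Loans=803 Receivables=-488 Revenue=-315

Answer: 803 -488 -315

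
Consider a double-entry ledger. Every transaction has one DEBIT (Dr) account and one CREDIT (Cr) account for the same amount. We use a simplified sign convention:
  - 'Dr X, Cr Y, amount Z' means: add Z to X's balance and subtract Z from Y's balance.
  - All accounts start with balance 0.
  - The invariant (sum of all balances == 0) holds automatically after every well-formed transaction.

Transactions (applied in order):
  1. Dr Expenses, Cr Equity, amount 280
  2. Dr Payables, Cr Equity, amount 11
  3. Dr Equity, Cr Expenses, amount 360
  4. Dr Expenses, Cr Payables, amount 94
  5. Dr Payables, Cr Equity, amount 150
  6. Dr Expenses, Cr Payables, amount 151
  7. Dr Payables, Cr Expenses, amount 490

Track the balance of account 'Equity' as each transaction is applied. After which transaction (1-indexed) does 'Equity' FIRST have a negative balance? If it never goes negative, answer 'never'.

After txn 1: Equity=-280

Answer: 1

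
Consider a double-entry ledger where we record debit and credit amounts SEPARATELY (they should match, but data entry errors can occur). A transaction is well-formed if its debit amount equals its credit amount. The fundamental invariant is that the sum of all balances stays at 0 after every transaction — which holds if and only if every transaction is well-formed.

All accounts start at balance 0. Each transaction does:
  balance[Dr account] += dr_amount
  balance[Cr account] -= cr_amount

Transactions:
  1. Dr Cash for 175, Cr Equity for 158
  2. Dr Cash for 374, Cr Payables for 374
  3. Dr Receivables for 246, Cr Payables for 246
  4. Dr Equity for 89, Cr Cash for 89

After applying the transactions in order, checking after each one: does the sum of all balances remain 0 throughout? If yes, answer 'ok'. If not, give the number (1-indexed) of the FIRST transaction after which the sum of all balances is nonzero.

Answer: 1

Derivation:
After txn 1: dr=175 cr=158 sum_balances=17
After txn 2: dr=374 cr=374 sum_balances=17
After txn 3: dr=246 cr=246 sum_balances=17
After txn 4: dr=89 cr=89 sum_balances=17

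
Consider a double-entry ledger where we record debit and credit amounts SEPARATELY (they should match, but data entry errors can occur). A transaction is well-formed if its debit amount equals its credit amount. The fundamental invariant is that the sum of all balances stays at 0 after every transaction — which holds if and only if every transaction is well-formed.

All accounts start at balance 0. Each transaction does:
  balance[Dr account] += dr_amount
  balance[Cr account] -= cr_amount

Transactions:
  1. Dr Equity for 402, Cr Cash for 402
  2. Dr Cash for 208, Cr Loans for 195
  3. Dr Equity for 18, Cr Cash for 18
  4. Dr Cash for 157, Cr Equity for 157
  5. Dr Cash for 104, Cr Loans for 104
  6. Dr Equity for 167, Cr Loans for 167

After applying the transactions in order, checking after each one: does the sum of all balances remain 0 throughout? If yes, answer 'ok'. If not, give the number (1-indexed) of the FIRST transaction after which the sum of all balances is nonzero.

Answer: 2

Derivation:
After txn 1: dr=402 cr=402 sum_balances=0
After txn 2: dr=208 cr=195 sum_balances=13
After txn 3: dr=18 cr=18 sum_balances=13
After txn 4: dr=157 cr=157 sum_balances=13
After txn 5: dr=104 cr=104 sum_balances=13
After txn 6: dr=167 cr=167 sum_balances=13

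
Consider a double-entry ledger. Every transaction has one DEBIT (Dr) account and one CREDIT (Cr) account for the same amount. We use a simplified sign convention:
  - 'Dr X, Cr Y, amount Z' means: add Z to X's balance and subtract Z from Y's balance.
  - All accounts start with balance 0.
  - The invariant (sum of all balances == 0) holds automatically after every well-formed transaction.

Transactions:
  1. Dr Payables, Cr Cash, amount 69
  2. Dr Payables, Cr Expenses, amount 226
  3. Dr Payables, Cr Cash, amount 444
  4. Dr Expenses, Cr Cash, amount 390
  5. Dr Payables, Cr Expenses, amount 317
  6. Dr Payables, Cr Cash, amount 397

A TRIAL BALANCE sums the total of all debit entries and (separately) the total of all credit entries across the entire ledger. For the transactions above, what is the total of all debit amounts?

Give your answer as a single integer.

Answer: 1843

Derivation:
Txn 1: debit+=69
Txn 2: debit+=226
Txn 3: debit+=444
Txn 4: debit+=390
Txn 5: debit+=317
Txn 6: debit+=397
Total debits = 1843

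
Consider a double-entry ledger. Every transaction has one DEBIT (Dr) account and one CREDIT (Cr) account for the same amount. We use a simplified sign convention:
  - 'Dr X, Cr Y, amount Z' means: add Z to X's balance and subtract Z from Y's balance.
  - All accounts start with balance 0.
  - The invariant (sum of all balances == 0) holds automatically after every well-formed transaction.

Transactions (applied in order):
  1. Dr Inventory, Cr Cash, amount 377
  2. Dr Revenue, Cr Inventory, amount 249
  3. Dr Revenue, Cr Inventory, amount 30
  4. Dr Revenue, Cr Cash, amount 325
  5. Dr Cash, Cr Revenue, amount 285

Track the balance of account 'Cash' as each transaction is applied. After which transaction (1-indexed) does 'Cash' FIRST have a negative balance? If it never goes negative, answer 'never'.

After txn 1: Cash=-377

Answer: 1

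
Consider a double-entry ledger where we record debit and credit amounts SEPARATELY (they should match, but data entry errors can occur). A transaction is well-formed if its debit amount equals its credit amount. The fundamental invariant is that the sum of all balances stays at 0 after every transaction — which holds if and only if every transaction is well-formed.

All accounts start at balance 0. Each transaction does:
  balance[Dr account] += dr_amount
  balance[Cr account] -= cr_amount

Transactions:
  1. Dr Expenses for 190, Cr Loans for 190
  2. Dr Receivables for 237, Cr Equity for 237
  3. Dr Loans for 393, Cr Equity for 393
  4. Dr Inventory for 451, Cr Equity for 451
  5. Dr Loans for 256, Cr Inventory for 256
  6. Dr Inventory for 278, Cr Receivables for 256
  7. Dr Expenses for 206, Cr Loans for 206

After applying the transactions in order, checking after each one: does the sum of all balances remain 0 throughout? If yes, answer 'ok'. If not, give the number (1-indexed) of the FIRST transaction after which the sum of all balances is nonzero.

After txn 1: dr=190 cr=190 sum_balances=0
After txn 2: dr=237 cr=237 sum_balances=0
After txn 3: dr=393 cr=393 sum_balances=0
After txn 4: dr=451 cr=451 sum_balances=0
After txn 5: dr=256 cr=256 sum_balances=0
After txn 6: dr=278 cr=256 sum_balances=22
After txn 7: dr=206 cr=206 sum_balances=22

Answer: 6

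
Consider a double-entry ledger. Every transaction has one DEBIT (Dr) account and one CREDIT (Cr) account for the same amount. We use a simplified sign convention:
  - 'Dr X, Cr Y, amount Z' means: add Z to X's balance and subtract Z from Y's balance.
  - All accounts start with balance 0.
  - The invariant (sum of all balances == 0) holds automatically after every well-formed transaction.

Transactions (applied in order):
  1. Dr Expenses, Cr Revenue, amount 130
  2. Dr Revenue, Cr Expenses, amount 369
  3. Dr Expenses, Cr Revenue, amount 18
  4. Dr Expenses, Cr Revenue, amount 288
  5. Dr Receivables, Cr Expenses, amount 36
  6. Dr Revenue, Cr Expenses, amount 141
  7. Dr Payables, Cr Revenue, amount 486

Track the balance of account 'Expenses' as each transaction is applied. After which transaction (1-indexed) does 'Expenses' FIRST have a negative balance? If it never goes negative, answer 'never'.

After txn 1: Expenses=130
After txn 2: Expenses=-239

Answer: 2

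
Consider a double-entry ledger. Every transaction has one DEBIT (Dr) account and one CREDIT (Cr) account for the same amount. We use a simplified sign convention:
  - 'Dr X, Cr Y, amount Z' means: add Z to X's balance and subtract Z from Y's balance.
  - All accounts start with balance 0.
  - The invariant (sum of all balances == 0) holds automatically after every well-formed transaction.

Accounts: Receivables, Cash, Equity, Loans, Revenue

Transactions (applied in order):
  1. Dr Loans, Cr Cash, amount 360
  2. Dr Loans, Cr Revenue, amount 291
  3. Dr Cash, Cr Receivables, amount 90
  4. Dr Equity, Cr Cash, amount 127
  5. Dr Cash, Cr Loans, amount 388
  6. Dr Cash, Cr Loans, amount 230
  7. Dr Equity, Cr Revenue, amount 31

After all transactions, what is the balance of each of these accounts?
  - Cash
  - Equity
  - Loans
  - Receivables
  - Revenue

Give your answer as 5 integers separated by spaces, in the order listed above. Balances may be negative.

Answer: 221 158 33 -90 -322

Derivation:
After txn 1 (Dr Loans, Cr Cash, amount 360): Cash=-360 Loans=360
After txn 2 (Dr Loans, Cr Revenue, amount 291): Cash=-360 Loans=651 Revenue=-291
After txn 3 (Dr Cash, Cr Receivables, amount 90): Cash=-270 Loans=651 Receivables=-90 Revenue=-291
After txn 4 (Dr Equity, Cr Cash, amount 127): Cash=-397 Equity=127 Loans=651 Receivables=-90 Revenue=-291
After txn 5 (Dr Cash, Cr Loans, amount 388): Cash=-9 Equity=127 Loans=263 Receivables=-90 Revenue=-291
After txn 6 (Dr Cash, Cr Loans, amount 230): Cash=221 Equity=127 Loans=33 Receivables=-90 Revenue=-291
After txn 7 (Dr Equity, Cr Revenue, amount 31): Cash=221 Equity=158 Loans=33 Receivables=-90 Revenue=-322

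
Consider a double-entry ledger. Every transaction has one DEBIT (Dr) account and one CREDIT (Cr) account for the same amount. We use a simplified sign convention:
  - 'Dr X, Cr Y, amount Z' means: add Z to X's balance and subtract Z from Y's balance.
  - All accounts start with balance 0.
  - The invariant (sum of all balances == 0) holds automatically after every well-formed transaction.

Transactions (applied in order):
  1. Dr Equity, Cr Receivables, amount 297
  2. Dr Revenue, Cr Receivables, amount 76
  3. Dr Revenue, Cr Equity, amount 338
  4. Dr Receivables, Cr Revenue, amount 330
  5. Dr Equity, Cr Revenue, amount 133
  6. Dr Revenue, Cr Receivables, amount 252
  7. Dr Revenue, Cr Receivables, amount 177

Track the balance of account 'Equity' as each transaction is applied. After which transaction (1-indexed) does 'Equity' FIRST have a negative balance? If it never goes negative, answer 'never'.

Answer: 3

Derivation:
After txn 1: Equity=297
After txn 2: Equity=297
After txn 3: Equity=-41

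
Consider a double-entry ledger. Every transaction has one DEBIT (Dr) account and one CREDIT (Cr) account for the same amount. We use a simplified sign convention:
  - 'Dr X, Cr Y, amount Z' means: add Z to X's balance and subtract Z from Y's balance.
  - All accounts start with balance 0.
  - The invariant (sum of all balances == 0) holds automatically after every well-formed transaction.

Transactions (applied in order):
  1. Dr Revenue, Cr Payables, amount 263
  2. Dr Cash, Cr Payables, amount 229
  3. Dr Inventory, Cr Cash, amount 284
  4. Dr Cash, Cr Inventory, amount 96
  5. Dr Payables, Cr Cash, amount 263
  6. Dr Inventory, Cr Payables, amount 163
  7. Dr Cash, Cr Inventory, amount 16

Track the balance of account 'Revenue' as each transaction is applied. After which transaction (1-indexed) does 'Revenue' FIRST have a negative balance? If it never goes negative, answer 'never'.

Answer: never

Derivation:
After txn 1: Revenue=263
After txn 2: Revenue=263
After txn 3: Revenue=263
After txn 4: Revenue=263
After txn 5: Revenue=263
After txn 6: Revenue=263
After txn 7: Revenue=263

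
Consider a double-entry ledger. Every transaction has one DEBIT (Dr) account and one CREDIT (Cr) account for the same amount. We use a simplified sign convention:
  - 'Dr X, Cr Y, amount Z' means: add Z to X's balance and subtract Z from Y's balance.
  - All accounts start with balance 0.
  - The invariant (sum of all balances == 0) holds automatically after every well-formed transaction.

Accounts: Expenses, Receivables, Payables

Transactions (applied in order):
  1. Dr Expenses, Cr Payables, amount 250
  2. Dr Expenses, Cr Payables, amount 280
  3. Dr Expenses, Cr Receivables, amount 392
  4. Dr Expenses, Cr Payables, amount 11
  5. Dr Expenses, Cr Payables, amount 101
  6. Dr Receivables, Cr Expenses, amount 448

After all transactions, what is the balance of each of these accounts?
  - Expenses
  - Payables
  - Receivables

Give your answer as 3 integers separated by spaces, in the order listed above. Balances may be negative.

Answer: 586 -642 56

Derivation:
After txn 1 (Dr Expenses, Cr Payables, amount 250): Expenses=250 Payables=-250
After txn 2 (Dr Expenses, Cr Payables, amount 280): Expenses=530 Payables=-530
After txn 3 (Dr Expenses, Cr Receivables, amount 392): Expenses=922 Payables=-530 Receivables=-392
After txn 4 (Dr Expenses, Cr Payables, amount 11): Expenses=933 Payables=-541 Receivables=-392
After txn 5 (Dr Expenses, Cr Payables, amount 101): Expenses=1034 Payables=-642 Receivables=-392
After txn 6 (Dr Receivables, Cr Expenses, amount 448): Expenses=586 Payables=-642 Receivables=56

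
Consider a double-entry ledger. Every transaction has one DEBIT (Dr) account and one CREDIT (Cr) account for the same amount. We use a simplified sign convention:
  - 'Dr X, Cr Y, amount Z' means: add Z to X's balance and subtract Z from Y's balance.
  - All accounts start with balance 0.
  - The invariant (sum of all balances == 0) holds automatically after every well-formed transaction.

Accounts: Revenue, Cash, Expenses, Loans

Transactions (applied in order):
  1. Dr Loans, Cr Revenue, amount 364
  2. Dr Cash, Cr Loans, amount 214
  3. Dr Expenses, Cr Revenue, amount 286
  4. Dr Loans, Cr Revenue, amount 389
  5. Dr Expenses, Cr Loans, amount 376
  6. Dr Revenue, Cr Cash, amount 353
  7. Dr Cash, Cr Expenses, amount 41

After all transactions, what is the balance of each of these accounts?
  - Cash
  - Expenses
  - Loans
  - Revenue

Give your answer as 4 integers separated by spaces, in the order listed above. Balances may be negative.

After txn 1 (Dr Loans, Cr Revenue, amount 364): Loans=364 Revenue=-364
After txn 2 (Dr Cash, Cr Loans, amount 214): Cash=214 Loans=150 Revenue=-364
After txn 3 (Dr Expenses, Cr Revenue, amount 286): Cash=214 Expenses=286 Loans=150 Revenue=-650
After txn 4 (Dr Loans, Cr Revenue, amount 389): Cash=214 Expenses=286 Loans=539 Revenue=-1039
After txn 5 (Dr Expenses, Cr Loans, amount 376): Cash=214 Expenses=662 Loans=163 Revenue=-1039
After txn 6 (Dr Revenue, Cr Cash, amount 353): Cash=-139 Expenses=662 Loans=163 Revenue=-686
After txn 7 (Dr Cash, Cr Expenses, amount 41): Cash=-98 Expenses=621 Loans=163 Revenue=-686

Answer: -98 621 163 -686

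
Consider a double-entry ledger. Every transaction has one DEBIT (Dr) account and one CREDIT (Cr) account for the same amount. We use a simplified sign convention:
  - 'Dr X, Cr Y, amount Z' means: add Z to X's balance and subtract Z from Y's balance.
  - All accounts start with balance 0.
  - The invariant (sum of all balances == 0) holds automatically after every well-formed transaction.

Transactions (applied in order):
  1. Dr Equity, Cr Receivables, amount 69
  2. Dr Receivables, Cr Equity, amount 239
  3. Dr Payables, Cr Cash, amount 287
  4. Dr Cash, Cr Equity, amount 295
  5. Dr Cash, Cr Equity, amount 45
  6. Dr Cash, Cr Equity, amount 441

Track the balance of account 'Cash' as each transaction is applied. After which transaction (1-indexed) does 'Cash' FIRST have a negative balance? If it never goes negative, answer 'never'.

After txn 1: Cash=0
After txn 2: Cash=0
After txn 3: Cash=-287

Answer: 3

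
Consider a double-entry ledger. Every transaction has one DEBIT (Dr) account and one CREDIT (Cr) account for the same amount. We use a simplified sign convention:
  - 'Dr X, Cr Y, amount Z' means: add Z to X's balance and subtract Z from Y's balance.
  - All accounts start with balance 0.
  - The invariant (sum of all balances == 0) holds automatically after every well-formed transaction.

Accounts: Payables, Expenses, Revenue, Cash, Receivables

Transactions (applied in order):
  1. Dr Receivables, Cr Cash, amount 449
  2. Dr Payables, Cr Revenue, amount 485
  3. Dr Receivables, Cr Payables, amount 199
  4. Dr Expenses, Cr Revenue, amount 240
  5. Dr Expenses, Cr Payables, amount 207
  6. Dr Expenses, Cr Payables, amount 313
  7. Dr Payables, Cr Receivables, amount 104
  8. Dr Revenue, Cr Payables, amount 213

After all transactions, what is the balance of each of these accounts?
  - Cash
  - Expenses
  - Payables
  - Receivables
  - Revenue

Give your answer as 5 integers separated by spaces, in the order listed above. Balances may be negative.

Answer: -449 760 -343 544 -512

Derivation:
After txn 1 (Dr Receivables, Cr Cash, amount 449): Cash=-449 Receivables=449
After txn 2 (Dr Payables, Cr Revenue, amount 485): Cash=-449 Payables=485 Receivables=449 Revenue=-485
After txn 3 (Dr Receivables, Cr Payables, amount 199): Cash=-449 Payables=286 Receivables=648 Revenue=-485
After txn 4 (Dr Expenses, Cr Revenue, amount 240): Cash=-449 Expenses=240 Payables=286 Receivables=648 Revenue=-725
After txn 5 (Dr Expenses, Cr Payables, amount 207): Cash=-449 Expenses=447 Payables=79 Receivables=648 Revenue=-725
After txn 6 (Dr Expenses, Cr Payables, amount 313): Cash=-449 Expenses=760 Payables=-234 Receivables=648 Revenue=-725
After txn 7 (Dr Payables, Cr Receivables, amount 104): Cash=-449 Expenses=760 Payables=-130 Receivables=544 Revenue=-725
After txn 8 (Dr Revenue, Cr Payables, amount 213): Cash=-449 Expenses=760 Payables=-343 Receivables=544 Revenue=-512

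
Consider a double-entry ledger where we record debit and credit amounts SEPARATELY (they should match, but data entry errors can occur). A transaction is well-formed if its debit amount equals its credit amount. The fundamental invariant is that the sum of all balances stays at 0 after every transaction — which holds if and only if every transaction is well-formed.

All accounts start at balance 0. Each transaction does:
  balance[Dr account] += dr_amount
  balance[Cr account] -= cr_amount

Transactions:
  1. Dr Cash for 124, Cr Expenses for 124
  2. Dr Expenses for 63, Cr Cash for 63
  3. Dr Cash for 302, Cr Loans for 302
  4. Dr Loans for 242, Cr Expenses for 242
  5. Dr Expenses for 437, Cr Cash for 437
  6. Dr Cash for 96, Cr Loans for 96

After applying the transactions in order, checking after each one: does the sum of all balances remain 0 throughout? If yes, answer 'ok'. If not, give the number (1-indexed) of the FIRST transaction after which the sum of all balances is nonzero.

After txn 1: dr=124 cr=124 sum_balances=0
After txn 2: dr=63 cr=63 sum_balances=0
After txn 3: dr=302 cr=302 sum_balances=0
After txn 4: dr=242 cr=242 sum_balances=0
After txn 5: dr=437 cr=437 sum_balances=0
After txn 6: dr=96 cr=96 sum_balances=0

Answer: ok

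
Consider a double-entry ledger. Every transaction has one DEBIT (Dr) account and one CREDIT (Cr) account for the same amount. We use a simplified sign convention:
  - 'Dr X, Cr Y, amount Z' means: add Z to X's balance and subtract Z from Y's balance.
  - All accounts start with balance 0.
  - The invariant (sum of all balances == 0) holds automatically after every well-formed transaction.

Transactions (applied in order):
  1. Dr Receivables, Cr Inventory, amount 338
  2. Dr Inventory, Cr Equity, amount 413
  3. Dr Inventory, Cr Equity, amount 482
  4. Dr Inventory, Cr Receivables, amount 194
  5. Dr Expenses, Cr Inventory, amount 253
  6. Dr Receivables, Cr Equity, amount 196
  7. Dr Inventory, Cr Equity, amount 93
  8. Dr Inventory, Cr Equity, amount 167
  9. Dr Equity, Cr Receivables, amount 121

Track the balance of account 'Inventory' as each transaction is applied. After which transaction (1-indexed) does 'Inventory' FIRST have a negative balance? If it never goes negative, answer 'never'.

Answer: 1

Derivation:
After txn 1: Inventory=-338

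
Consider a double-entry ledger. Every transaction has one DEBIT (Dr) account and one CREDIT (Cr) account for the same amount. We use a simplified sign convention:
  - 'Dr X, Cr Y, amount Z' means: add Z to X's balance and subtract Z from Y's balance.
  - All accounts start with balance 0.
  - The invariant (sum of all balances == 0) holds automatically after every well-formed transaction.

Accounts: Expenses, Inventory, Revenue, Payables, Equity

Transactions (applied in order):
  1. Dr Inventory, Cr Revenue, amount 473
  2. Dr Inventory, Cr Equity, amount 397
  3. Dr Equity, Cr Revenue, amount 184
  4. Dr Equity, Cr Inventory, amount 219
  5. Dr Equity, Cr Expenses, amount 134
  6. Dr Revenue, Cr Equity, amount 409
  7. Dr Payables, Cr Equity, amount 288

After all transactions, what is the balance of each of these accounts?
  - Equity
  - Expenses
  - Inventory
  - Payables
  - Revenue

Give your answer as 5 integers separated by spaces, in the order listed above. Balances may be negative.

Answer: -557 -134 651 288 -248

Derivation:
After txn 1 (Dr Inventory, Cr Revenue, amount 473): Inventory=473 Revenue=-473
After txn 2 (Dr Inventory, Cr Equity, amount 397): Equity=-397 Inventory=870 Revenue=-473
After txn 3 (Dr Equity, Cr Revenue, amount 184): Equity=-213 Inventory=870 Revenue=-657
After txn 4 (Dr Equity, Cr Inventory, amount 219): Equity=6 Inventory=651 Revenue=-657
After txn 5 (Dr Equity, Cr Expenses, amount 134): Equity=140 Expenses=-134 Inventory=651 Revenue=-657
After txn 6 (Dr Revenue, Cr Equity, amount 409): Equity=-269 Expenses=-134 Inventory=651 Revenue=-248
After txn 7 (Dr Payables, Cr Equity, amount 288): Equity=-557 Expenses=-134 Inventory=651 Payables=288 Revenue=-248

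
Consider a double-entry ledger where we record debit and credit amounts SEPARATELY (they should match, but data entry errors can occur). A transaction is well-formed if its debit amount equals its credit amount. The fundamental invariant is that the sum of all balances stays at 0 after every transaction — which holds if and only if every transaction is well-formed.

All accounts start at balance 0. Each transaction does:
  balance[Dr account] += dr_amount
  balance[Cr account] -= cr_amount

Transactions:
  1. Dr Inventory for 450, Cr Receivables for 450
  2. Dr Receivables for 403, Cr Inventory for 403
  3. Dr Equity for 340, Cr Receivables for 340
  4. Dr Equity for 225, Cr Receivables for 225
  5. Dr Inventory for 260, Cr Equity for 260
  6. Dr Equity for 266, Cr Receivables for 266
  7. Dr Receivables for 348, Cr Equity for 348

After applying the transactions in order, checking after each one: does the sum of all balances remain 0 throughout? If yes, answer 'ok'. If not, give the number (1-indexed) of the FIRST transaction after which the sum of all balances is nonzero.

After txn 1: dr=450 cr=450 sum_balances=0
After txn 2: dr=403 cr=403 sum_balances=0
After txn 3: dr=340 cr=340 sum_balances=0
After txn 4: dr=225 cr=225 sum_balances=0
After txn 5: dr=260 cr=260 sum_balances=0
After txn 6: dr=266 cr=266 sum_balances=0
After txn 7: dr=348 cr=348 sum_balances=0

Answer: ok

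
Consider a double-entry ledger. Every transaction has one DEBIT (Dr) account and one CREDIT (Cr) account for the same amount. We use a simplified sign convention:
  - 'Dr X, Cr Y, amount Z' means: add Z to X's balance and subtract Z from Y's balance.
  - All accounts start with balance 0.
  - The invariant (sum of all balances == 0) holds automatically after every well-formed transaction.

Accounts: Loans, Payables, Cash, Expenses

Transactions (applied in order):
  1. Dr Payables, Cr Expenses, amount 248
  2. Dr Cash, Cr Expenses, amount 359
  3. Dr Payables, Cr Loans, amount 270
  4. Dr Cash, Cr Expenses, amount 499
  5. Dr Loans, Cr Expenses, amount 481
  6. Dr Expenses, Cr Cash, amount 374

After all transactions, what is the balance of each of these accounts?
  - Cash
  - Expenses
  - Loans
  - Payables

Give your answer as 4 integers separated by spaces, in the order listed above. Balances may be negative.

After txn 1 (Dr Payables, Cr Expenses, amount 248): Expenses=-248 Payables=248
After txn 2 (Dr Cash, Cr Expenses, amount 359): Cash=359 Expenses=-607 Payables=248
After txn 3 (Dr Payables, Cr Loans, amount 270): Cash=359 Expenses=-607 Loans=-270 Payables=518
After txn 4 (Dr Cash, Cr Expenses, amount 499): Cash=858 Expenses=-1106 Loans=-270 Payables=518
After txn 5 (Dr Loans, Cr Expenses, amount 481): Cash=858 Expenses=-1587 Loans=211 Payables=518
After txn 6 (Dr Expenses, Cr Cash, amount 374): Cash=484 Expenses=-1213 Loans=211 Payables=518

Answer: 484 -1213 211 518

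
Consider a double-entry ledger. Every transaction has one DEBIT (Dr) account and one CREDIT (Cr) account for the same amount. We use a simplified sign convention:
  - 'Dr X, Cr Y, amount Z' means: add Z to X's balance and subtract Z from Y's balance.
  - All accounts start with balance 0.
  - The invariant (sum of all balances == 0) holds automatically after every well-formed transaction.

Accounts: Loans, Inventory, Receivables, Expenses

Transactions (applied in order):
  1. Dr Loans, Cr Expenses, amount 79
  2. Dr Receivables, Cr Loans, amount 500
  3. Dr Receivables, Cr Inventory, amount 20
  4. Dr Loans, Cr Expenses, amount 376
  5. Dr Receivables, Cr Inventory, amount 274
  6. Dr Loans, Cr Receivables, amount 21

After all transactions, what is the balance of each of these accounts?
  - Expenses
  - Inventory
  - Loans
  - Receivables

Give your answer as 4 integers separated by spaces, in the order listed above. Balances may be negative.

Answer: -455 -294 -24 773

Derivation:
After txn 1 (Dr Loans, Cr Expenses, amount 79): Expenses=-79 Loans=79
After txn 2 (Dr Receivables, Cr Loans, amount 500): Expenses=-79 Loans=-421 Receivables=500
After txn 3 (Dr Receivables, Cr Inventory, amount 20): Expenses=-79 Inventory=-20 Loans=-421 Receivables=520
After txn 4 (Dr Loans, Cr Expenses, amount 376): Expenses=-455 Inventory=-20 Loans=-45 Receivables=520
After txn 5 (Dr Receivables, Cr Inventory, amount 274): Expenses=-455 Inventory=-294 Loans=-45 Receivables=794
After txn 6 (Dr Loans, Cr Receivables, amount 21): Expenses=-455 Inventory=-294 Loans=-24 Receivables=773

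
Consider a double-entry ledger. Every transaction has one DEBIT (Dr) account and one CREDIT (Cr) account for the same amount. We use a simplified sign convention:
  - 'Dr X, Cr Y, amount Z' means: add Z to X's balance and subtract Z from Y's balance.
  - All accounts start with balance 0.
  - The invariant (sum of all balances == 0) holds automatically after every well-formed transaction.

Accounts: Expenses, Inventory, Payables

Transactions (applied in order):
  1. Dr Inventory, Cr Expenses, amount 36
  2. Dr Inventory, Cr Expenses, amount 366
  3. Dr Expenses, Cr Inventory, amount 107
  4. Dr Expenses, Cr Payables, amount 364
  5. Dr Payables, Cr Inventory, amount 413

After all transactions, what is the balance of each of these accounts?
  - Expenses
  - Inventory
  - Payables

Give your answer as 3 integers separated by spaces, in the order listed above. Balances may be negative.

Answer: 69 -118 49

Derivation:
After txn 1 (Dr Inventory, Cr Expenses, amount 36): Expenses=-36 Inventory=36
After txn 2 (Dr Inventory, Cr Expenses, amount 366): Expenses=-402 Inventory=402
After txn 3 (Dr Expenses, Cr Inventory, amount 107): Expenses=-295 Inventory=295
After txn 4 (Dr Expenses, Cr Payables, amount 364): Expenses=69 Inventory=295 Payables=-364
After txn 5 (Dr Payables, Cr Inventory, amount 413): Expenses=69 Inventory=-118 Payables=49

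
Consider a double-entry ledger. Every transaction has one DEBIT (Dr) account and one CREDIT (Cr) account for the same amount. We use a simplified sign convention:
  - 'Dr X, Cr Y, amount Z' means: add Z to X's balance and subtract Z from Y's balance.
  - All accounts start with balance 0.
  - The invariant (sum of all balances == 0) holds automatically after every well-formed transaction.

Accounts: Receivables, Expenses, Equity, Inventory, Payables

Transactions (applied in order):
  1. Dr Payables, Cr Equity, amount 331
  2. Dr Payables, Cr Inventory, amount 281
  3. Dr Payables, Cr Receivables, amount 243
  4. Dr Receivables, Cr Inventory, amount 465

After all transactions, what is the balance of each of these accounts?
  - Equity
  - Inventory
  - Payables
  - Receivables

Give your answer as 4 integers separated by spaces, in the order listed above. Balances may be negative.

Answer: -331 -746 855 222

Derivation:
After txn 1 (Dr Payables, Cr Equity, amount 331): Equity=-331 Payables=331
After txn 2 (Dr Payables, Cr Inventory, amount 281): Equity=-331 Inventory=-281 Payables=612
After txn 3 (Dr Payables, Cr Receivables, amount 243): Equity=-331 Inventory=-281 Payables=855 Receivables=-243
After txn 4 (Dr Receivables, Cr Inventory, amount 465): Equity=-331 Inventory=-746 Payables=855 Receivables=222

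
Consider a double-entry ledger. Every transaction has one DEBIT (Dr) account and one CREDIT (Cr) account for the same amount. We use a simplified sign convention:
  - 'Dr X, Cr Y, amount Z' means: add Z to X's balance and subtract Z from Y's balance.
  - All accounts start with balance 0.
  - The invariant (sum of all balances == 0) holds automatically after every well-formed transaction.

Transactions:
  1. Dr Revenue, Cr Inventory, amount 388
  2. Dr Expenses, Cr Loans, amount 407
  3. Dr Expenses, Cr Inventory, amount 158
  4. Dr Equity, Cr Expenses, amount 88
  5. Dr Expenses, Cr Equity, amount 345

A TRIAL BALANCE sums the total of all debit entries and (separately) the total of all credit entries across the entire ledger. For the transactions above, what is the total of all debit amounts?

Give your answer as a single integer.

Answer: 1386

Derivation:
Txn 1: debit+=388
Txn 2: debit+=407
Txn 3: debit+=158
Txn 4: debit+=88
Txn 5: debit+=345
Total debits = 1386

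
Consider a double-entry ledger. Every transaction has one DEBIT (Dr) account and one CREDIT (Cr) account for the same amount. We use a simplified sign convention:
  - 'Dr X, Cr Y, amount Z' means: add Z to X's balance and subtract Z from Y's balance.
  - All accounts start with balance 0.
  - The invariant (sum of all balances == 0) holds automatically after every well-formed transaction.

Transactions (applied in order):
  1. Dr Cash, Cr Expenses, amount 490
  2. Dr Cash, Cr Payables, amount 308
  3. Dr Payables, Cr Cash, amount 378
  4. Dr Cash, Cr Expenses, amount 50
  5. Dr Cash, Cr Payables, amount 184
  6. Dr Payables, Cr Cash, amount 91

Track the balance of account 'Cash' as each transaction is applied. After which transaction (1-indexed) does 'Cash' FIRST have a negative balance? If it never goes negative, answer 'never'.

Answer: never

Derivation:
After txn 1: Cash=490
After txn 2: Cash=798
After txn 3: Cash=420
After txn 4: Cash=470
After txn 5: Cash=654
After txn 6: Cash=563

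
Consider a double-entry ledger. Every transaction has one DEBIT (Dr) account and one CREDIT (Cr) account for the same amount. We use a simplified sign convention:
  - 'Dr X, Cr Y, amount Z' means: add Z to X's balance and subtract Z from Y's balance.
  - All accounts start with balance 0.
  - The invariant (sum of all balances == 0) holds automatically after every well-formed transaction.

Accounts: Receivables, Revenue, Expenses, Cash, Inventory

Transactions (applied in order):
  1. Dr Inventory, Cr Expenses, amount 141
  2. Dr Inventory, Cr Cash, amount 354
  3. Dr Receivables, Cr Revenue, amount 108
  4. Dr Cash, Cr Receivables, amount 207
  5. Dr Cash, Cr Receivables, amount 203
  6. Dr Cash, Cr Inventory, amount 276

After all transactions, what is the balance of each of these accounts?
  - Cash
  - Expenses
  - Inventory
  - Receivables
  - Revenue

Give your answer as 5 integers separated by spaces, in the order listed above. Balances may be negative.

Answer: 332 -141 219 -302 -108

Derivation:
After txn 1 (Dr Inventory, Cr Expenses, amount 141): Expenses=-141 Inventory=141
After txn 2 (Dr Inventory, Cr Cash, amount 354): Cash=-354 Expenses=-141 Inventory=495
After txn 3 (Dr Receivables, Cr Revenue, amount 108): Cash=-354 Expenses=-141 Inventory=495 Receivables=108 Revenue=-108
After txn 4 (Dr Cash, Cr Receivables, amount 207): Cash=-147 Expenses=-141 Inventory=495 Receivables=-99 Revenue=-108
After txn 5 (Dr Cash, Cr Receivables, amount 203): Cash=56 Expenses=-141 Inventory=495 Receivables=-302 Revenue=-108
After txn 6 (Dr Cash, Cr Inventory, amount 276): Cash=332 Expenses=-141 Inventory=219 Receivables=-302 Revenue=-108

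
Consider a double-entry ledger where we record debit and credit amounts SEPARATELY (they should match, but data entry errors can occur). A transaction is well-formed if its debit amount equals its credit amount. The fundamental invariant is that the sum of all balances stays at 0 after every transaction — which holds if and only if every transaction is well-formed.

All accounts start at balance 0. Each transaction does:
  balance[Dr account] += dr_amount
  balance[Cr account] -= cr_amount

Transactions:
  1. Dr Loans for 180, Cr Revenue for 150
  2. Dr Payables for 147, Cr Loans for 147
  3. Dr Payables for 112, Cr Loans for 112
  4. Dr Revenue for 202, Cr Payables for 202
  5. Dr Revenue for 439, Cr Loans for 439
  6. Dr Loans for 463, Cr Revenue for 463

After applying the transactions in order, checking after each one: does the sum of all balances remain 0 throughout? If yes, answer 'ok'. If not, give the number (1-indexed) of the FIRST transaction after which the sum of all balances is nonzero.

After txn 1: dr=180 cr=150 sum_balances=30
After txn 2: dr=147 cr=147 sum_balances=30
After txn 3: dr=112 cr=112 sum_balances=30
After txn 4: dr=202 cr=202 sum_balances=30
After txn 5: dr=439 cr=439 sum_balances=30
After txn 6: dr=463 cr=463 sum_balances=30

Answer: 1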